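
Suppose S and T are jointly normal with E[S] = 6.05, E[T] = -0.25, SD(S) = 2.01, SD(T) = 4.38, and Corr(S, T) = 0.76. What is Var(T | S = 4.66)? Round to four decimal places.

The conditional variance in a bivariate normal is σ_T²(1 − ρ²), independent of x.
Var(T | S=4.66) = (4.38)²·(1 − (0.76)²) = 19.1844·0.4224 = 8.1035.

8.1035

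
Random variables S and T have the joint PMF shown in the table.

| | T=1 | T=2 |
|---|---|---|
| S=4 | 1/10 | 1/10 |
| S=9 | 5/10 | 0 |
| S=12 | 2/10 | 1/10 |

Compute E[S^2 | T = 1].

709/8

P(T = 1) = 4/5.
Σ S^2·P over the event = 16·(1/10) + 81·(5/10) + 144·(2/10) = 709/10.
E[S^2 | T = 1] = (709/10) / (4/5) = 709/8.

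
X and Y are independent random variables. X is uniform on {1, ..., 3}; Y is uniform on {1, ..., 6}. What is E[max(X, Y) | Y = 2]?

Outcomes with Y = 2: (1,2), (2,2), (3,2), each with probability 1/18.
E[max(X, Y) | Y = 2] = (2 + 2 + 3) / 3 = 7/3.

7/3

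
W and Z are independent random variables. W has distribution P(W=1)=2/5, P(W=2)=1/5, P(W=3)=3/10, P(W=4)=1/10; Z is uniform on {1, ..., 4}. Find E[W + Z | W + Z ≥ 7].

36/5

P(W + Z ≥ 7) = 1/8.
Summing (W+Z)·P(x,y) over outcomes with W + Z ≥ 7 gives 9/10.
E[W + Z | W + Z ≥ 7] = (9/10) / (1/8) = 36/5.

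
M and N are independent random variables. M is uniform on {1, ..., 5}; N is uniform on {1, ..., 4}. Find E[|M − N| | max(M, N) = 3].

6/5

Outcomes with max(M, N) = 3: (1,3), (2,3), (3,1), (3,2), (3,3), each with probability 1/20.
E[|M − N| | max(M, N) = 3] = (2 + 1 + 2 + 1 + 0) / 5 = 6/5.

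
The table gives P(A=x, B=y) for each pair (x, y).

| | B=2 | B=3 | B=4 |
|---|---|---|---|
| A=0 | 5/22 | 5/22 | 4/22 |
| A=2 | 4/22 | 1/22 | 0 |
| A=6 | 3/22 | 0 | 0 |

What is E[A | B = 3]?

1/3

P(B = 3) = 3/11.
Σ A·P over the event = 0·(5/22) + 2·(1/22) = 1/11.
E[A | B = 3] = (1/11) / (3/11) = 1/3.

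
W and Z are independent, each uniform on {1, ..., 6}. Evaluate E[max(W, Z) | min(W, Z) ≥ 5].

Outcomes with min(W, Z) ≥ 5: (5,5), (5,6), (6,5), (6,6), each with probability 1/36.
E[max(W, Z) | min(W, Z) ≥ 5] = (5 + 6 + 6 + 6) / 4 = 23/4.

23/4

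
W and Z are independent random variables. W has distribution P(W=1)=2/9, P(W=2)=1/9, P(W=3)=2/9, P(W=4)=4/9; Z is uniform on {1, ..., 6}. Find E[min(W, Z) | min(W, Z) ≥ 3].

7/2

P(min(W, Z) ≥ 3) = 4/9.
Summing min(W,Z)·P(x,y) over outcomes with min(W, Z) ≥ 3 gives 14/9.
E[min(W, Z) | min(W, Z) ≥ 3] = (14/9) / (4/9) = 7/2.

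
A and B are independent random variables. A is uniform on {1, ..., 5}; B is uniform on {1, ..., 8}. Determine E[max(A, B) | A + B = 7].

Outcomes with A + B = 7: (1,6), (2,5), (3,4), (4,3), (5,2), each with probability 1/40.
E[max(A, B) | A + B = 7] = (6 + 5 + 4 + 4 + 5) / 5 = 24/5.

24/5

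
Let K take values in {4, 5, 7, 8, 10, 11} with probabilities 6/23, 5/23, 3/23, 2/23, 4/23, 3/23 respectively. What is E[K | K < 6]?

49/11

P(K < 6) = 11/23.
Σ over the event: 4·6/23 + 5·5/23 = 49/23.
E[K | K < 6] = (49/23) / (11/23) = 49/11.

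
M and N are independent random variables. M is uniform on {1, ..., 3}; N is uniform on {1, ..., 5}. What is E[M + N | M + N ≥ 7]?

22/3

Outcomes with M + N ≥ 7: (2,5), (3,4), (3,5), each with probability 1/15.
E[M + N | M + N ≥ 7] = (7 + 7 + 8) / 3 = 22/3.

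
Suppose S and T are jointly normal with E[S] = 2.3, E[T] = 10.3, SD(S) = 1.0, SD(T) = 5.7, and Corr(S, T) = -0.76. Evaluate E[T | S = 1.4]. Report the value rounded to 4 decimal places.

E[T | S=x] = μ_T + ρ(σ_T/σ_S)(x − μ_S) for jointly normal variables.
E[T | S=1.4] = 10.3 + (-0.76)·(5.7/1.0)·(1.4 − (2.3)) = 10.3 + (-4.332)·(-0.9) = 14.1988.

14.1988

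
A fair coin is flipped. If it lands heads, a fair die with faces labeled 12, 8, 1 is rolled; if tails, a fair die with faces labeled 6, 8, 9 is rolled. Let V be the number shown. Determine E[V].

22/3

E[V | heads] = (12+8+1)/3 = 7.
E[V | tails] = (6+8+9)/3 = 23/3.
By the law of total expectation,
E[V] = (1/2)·(7) + (1/2)·(23/3) = 22/3.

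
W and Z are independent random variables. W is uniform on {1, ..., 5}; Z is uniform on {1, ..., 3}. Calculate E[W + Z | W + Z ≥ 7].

Outcomes with W + Z ≥ 7: (4,3), (5,2), (5,3), each with probability 1/15.
E[W + Z | W + Z ≥ 7] = (7 + 7 + 8) / 3 = 22/3.

22/3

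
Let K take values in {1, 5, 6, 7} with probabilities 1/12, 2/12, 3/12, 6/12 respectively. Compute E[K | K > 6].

P(K > 6) = 1/2.
Σ over the event: 7·1/2 = 7/2.
E[K | K > 6] = (7/2) / (1/2) = 7.

7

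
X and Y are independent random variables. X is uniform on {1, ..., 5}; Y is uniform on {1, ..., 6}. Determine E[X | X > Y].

4

Outcomes with X > Y: (2,1), (3,1), (3,2), (4,1), (4,2), (4,3), (5,1), (5,2), (5,3), (5,4), each with probability 1/30.
E[X | X > Y] = (2 + 3 + 3 + 4 + 4 + 4 + 5 + 5 + 5 + 5) / 10 = 4.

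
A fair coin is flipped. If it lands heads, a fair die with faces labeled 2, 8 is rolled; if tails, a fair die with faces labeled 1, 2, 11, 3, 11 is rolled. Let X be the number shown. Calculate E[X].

E[X | heads] = (2+8)/2 = 5.
E[X | tails] = (1+2+11+3+11)/5 = 28/5.
E[X] = (1/2)·(5) + (1/2)·(28/5) = 53/10.

53/10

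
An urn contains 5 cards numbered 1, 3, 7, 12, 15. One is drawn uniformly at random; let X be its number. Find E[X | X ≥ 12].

P(X ≥ 12) = 2/5.
Σ over the event: 12·1/5 + 15·1/5 = 27/5.
E[X | X ≥ 12] = (27/5) / (2/5) = 27/2.

27/2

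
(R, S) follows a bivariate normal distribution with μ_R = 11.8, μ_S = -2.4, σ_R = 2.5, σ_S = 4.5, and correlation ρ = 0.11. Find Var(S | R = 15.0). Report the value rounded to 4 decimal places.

The conditional variance in a bivariate normal is σ_S²(1 − ρ²), independent of x.
Var(S | R=15.0) = (4.5)²·(1 − (0.11)²) = 20.25·0.9879 = 20.0050.

20.0050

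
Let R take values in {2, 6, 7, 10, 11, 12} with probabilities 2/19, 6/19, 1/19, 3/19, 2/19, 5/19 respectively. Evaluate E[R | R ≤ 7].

P(R ≤ 7) = 9/19.
Σ over the event: 2·2/19 + 6·6/19 + 7·1/19 = 47/19.
E[R | R ≤ 7] = (47/19) / (9/19) = 47/9.

47/9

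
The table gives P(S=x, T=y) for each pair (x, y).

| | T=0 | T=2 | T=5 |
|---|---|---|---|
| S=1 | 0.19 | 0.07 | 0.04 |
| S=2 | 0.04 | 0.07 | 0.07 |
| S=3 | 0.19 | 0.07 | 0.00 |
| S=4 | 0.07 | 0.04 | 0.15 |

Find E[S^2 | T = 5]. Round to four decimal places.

10.4615

P(T = 5) = 0.26.
Σ S^2·P over the event = 1·(0.04) + 4·(0.07) + 16·(0.15) = 2.72.
E[S^2 | T = 5] = (2.72) / (0.26) = 10.4615.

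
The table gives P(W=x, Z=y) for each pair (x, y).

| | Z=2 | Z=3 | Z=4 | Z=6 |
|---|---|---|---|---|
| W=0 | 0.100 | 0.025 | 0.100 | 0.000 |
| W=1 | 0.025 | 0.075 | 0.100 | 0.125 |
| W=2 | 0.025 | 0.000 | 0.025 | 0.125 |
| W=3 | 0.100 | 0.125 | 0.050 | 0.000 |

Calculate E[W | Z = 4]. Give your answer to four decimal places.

1.0909

P(Z = 4) = 0.275.
Σ W·P over the event = 0·(0.100) + 1·(0.100) + 2·(0.025) + 3·(0.050) = 0.300.
E[W | Z = 4] = (0.300) / (0.275) = 1.0909.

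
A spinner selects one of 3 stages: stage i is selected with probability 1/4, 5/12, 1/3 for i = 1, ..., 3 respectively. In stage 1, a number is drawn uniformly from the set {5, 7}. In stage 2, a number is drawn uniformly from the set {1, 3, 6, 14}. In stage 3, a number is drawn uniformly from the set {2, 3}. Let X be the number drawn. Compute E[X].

E[X | stage 1] = (5+7)/2 = 6.
E[X | stage 2] = (1+3+6+14)/4 = 6.
E[X | stage 3] = (2+3)/2 = 5/2.
By the law of total expectation,
E[X] = (1/4)·(6) + (5/12)·(6) + (1/3)·(5/2) = 29/6.

29/6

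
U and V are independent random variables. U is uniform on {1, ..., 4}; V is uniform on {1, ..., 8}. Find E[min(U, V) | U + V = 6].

Outcomes with U + V = 6: (1,5), (2,4), (3,3), (4,2), each with probability 1/32.
E[min(U, V) | U + V = 6] = (1 + 2 + 3 + 2) / 4 = 2.

2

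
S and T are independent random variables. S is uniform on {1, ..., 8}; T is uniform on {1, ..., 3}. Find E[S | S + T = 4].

Outcomes with S + T = 4: (1,3), (2,2), (3,1), each with probability 1/24.
E[S | S + T = 4] = (1 + 2 + 3) / 3 = 2.

2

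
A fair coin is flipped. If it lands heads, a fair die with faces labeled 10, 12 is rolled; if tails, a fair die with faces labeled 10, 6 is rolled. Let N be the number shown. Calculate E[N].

E[N | heads] = (10+12)/2 = 11.
E[N | tails] = (10+6)/2 = 8.
E[N] = (1/2)·(11) + (1/2)·(8) = 19/2.

19/2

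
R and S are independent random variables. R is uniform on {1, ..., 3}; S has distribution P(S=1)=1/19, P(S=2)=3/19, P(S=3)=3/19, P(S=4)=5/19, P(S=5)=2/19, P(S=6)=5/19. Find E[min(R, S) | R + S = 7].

P(R + S = 7) = 4/19.
Summing min(R,S)·P(x,y) over outcomes with R + S = 7 gives 8/19.
E[min(R, S) | R + S = 7] = (8/19) / (4/19) = 2.

2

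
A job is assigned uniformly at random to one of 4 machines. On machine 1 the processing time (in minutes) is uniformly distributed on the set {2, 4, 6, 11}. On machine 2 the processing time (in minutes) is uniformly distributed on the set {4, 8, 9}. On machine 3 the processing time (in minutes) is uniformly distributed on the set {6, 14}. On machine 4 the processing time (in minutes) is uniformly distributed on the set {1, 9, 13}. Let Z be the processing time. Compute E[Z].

E[Z | machine 1] = (2+4+6+11)/4 = 23/4.
E[Z | machine 2] = (4+8+9)/3 = 7.
E[Z | machine 3] = (6+14)/2 = 10.
E[Z | machine 4] = (1+9+13)/3 = 23/3.
By the law of total expectation,
E[Z] = (1/4)·(23/4) + (1/4)·(7) + (1/4)·(10) + (1/4)·(23/3) = 365/48.

365/48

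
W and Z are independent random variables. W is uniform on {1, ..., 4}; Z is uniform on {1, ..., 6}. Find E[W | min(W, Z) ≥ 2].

P(min(W, Z) ≥ 2) = 5/8.
Summing W·P(x,y) over outcomes with min(W, Z) ≥ 2 gives 15/8.
E[W | min(W, Z) ≥ 2] = (15/8) / (5/8) = 3.

3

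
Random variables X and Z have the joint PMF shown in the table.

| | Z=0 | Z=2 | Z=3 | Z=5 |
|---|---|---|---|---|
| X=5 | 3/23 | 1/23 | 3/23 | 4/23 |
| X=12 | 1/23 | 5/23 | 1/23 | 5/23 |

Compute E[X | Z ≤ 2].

46/5

P(Z ≤ 2) = 10/23.
Σ X·P over the event = 5·(3/23) + 5·(1/23) + 12·(1/23) + 12·(5/23) = 4.
E[X | Z ≤ 2] = (4) / (10/23) = 46/5.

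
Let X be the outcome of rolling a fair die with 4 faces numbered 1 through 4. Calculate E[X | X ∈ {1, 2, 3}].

P(X ∈ {1, 2, 3}) = 3/4.
Σ over the event: 1·1/4 + 2·1/4 + 3·1/4 = 3/2.
E[X | X ∈ {1, 2, 3}] = (3/2) / (3/4) = 2.

2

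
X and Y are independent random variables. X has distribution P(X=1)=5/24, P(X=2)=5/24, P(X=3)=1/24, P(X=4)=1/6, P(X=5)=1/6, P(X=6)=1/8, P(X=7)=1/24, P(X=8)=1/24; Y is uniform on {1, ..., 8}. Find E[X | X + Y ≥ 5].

329/83

P(X + Y ≥ 5) = 83/96.
Summing X·P(x,y) over outcomes with X + Y ≥ 5 gives 329/96.
E[X | X + Y ≥ 5] = (329/96) / (83/96) = 329/83.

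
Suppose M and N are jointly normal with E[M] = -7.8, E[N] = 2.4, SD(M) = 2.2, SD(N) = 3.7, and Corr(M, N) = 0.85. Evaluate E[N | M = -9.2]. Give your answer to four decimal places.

The regression of N on M has slope ρ·σ_N/σ_M and passes through (μ_M, μ_N).
E[N | M=-9.2] = 2.4 + (0.85)·(3.7/2.2)·(-9.2 − (-7.8)) = 2.4 + (1.42955)·(-1.4) = 0.3986.

0.3986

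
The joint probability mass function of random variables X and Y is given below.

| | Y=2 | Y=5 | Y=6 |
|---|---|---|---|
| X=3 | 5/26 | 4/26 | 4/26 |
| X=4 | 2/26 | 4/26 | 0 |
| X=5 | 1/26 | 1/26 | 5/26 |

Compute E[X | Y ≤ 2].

P(Y ≤ 2) = 4/13.
Σ X·P over the event = 3·(5/26) + 4·(2/26) + 5·(1/26) = 14/13.
E[X | Y ≤ 2] = (14/13) / (4/13) = 7/2.

7/2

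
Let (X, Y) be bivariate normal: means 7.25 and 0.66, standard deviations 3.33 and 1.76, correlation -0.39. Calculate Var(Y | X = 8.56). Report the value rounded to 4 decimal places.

2.6265

The conditional variance in a bivariate normal is σ_Y²(1 − ρ²), independent of x.
Var(Y | X=8.56) = (1.76)²·(1 − (-0.39)²) = 3.0976·0.8479 = 2.6265.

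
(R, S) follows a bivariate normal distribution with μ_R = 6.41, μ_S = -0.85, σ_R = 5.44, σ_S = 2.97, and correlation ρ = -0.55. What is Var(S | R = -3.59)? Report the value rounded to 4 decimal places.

6.1526

The conditional variance in a bivariate normal is σ_S²(1 − ρ²), independent of x.
Var(S | R=-3.59) = (2.97)²·(1 − (-0.55)²) = 8.8209·0.6975 = 6.1526.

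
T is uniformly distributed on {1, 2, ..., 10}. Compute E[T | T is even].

6

Given T is even, T is equally likely to be any of {2, 4, 6, 8, 10}.
E[T | T is even] = (2 + 4 + 6 + 8 + 10) / 5 = 6.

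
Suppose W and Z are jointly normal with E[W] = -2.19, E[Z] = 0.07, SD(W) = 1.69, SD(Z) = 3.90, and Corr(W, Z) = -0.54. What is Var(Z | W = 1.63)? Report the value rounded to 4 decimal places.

10.7748

For a bivariate normal, Var(Z | W=x) = σ_Z²(1 − ρ²).
Var(Z | W=1.63) = (3.90)²·(1 − (-0.54)²) = 15.21·0.7084 = 10.7748.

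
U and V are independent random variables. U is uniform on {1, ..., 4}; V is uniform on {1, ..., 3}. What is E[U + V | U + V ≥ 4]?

46/9

P(U + V ≥ 4) = 3/4.
Summing (U+V)·P(x,y) over outcomes with U + V ≥ 4 gives 23/6.
E[U + V | U + V ≥ 4] = (23/6) / (3/4) = 46/9.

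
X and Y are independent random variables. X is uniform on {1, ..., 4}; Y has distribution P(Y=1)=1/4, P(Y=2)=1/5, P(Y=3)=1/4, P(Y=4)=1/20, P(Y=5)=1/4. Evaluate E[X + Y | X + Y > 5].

P(X + Y > 5) = 37/80.
Summing (X+Y)·P(x,y) over outcomes with X + Y > 5 gives 13/4.
E[X + Y | X + Y > 5] = (13/4) / (37/80) = 260/37.

260/37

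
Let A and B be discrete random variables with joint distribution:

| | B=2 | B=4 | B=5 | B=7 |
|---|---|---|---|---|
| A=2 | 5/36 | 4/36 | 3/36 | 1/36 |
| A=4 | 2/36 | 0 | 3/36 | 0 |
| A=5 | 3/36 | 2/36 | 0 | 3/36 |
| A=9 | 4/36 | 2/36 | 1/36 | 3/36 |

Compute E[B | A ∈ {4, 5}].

P(A ∈ {4, 5}) = 13/36.
Σ B·P over the event = 2·(2/36) + 5·(3/36) + 2·(3/36) + 4·(2/36) + 7·(3/36) = 3/2.
E[B | A ∈ {4, 5}] = (3/2) / (13/36) = 54/13.

54/13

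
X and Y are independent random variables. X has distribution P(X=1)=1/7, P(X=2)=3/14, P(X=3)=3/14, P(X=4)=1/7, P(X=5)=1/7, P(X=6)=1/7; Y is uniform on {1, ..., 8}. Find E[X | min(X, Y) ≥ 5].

P(min(X, Y) ≥ 5) = 1/7.
Summing X·P(x,y) over outcomes with min(X, Y) ≥ 5 gives 11/14.
E[X | min(X, Y) ≥ 5] = (11/14) / (1/7) = 11/2.

11/2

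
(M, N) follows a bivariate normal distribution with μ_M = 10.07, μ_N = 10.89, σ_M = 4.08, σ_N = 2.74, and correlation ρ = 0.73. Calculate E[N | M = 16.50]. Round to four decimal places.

For a bivariate normal, E[N | M=x] = μ_N + ρ·(σ_N/σ_M)·(x − μ_M).
E[N | M=16.50] = 10.89 + (0.73)·(2.74/4.08)·(16.50 − (10.07)) = 10.89 + (0.49025)·(6.43) = 14.0423.

14.0423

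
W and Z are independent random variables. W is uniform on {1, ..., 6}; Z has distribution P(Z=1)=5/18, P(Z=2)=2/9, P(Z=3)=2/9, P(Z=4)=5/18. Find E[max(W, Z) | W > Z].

41/9

P(W > Z) = 7/12.
Summing max(W,Z)·P(x,y) over outcomes with W > Z gives 287/108.
E[max(W, Z) | W > Z] = (287/108) / (7/12) = 41/9.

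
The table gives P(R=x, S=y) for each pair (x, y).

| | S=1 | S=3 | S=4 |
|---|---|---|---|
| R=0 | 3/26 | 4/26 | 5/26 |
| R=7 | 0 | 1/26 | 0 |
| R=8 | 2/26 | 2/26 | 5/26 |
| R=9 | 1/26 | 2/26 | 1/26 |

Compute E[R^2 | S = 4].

401/11

P(S = 4) = 11/26.
Σ R^2·P over the event = 0·(5/26) + 64·(5/26) + 81·(1/26) = 401/26.
E[R^2 | S = 4] = (401/26) / (11/26) = 401/11.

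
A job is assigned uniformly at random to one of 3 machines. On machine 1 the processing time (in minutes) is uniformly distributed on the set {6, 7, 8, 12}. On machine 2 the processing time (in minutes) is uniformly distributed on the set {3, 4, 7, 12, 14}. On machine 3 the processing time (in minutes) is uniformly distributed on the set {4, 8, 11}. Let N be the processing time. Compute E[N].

E[N | machine 1] = (6+7+8+12)/4 = 33/4.
E[N | machine 2] = (3+4+7+12+14)/5 = 8.
E[N | machine 3] = (4+8+11)/3 = 23/3.
E[N] = (1/3)·(33/4) + (1/3)·(8) + (1/3)·(23/3) = 287/36.

287/36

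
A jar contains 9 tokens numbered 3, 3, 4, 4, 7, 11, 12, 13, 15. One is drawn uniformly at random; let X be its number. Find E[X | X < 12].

16/3

P(X < 12) = 2/3.
Σ over the event: 3·2/9 + 4·2/9 + 7·1/9 + 11·1/9 = 32/9.
E[X | X < 12] = (32/9) / (2/3) = 16/3.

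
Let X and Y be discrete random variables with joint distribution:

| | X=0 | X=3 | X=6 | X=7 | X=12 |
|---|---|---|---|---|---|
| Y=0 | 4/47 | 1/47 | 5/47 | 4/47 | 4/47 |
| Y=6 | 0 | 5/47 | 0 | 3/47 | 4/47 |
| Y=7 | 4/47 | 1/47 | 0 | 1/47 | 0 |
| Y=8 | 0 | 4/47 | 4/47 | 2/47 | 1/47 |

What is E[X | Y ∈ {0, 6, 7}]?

203/36

P(Y ∈ {0, 6, 7}) = 36/47.
Summing X·P(X=x,Y=y) over the conditioning event gives 203/47.
E[X | Y ∈ {0, 6, 7}] = (203/47) / (36/47) = 203/36.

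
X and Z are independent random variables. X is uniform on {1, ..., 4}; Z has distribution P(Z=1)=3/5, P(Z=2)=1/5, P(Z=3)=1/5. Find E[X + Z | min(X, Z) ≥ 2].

P(min(X, Z) ≥ 2) = 3/10.
Summing (X+Z)·P(x,y) over outcomes with min(X, Z) ≥ 2 gives 33/20.
E[X + Z | min(X, Z) ≥ 2] = (33/20) / (3/10) = 11/2.

11/2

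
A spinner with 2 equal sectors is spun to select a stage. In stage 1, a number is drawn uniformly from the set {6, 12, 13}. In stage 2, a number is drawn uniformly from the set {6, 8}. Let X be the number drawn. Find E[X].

26/3

E[X | stage 1] = (6+12+13)/3 = 31/3.
E[X | stage 2] = (6+8)/2 = 7.
By the law of total expectation,
E[X] = (1/2)·(31/3) + (1/2)·(7) = 26/3.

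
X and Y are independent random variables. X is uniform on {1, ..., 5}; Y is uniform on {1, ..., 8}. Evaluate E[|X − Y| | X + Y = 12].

3

Outcomes with X + Y = 12: (4,8), (5,7), each with probability 1/40.
E[|X − Y| | X + Y = 12] = (4 + 2) / 2 = 3.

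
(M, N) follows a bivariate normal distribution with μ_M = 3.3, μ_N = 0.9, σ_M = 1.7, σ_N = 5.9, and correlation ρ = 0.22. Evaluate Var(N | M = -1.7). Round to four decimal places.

33.1252

For a bivariate normal, Var(N | M=x) = σ_N²(1 − ρ²).
Var(N | M=-1.7) = (5.9)²·(1 − (0.22)²) = 34.81·0.9516 = 33.1252.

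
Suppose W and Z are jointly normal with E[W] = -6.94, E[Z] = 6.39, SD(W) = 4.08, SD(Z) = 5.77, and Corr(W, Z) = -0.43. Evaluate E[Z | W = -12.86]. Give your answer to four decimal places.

9.9900

E[Z | W=x] = μ_Z + ρ(σ_Z/σ_W)(x − μ_W) for jointly normal variables.
E[Z | W=-12.86] = 6.39 + (-0.43)·(5.77/4.08)·(-12.86 − (-6.94)) = 6.39 + (-0.60811)·(-5.92) = 9.9900.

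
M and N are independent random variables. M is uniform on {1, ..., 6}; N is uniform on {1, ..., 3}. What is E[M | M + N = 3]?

Outcomes with M + N = 3: (1,2), (2,1), each with probability 1/18.
E[M | M + N = 3] = (1 + 2) / 2 = 3/2.

3/2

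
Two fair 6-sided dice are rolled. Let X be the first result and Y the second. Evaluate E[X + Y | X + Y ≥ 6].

106/13

P(X + Y ≥ 6) = 13/18.
Summing (X+Y)·P(x,y) over outcomes with X + Y ≥ 6 gives 53/9.
E[X + Y | X + Y ≥ 6] = (53/9) / (13/18) = 106/13.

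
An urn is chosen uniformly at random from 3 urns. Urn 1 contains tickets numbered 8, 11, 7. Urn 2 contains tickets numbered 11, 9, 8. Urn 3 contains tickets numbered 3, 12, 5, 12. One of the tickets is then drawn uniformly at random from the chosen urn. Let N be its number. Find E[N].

26/3

E[N | urn 1] = (8+11+7)/3 = 26/3.
E[N | urn 2] = (11+9+8)/3 = 28/3.
E[N | urn 3] = (3+12+5+12)/4 = 8.
By the law of total expectation,
E[N] = (1/3)·(26/3) + (1/3)·(28/3) + (1/3)·(8) = 26/3.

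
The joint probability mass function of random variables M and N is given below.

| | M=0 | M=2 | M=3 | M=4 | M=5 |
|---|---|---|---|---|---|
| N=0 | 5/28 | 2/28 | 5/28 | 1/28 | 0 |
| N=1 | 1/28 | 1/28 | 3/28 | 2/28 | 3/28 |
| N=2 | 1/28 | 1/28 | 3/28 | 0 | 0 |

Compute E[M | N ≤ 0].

P(N ≤ 0) = 13/28.
Σ M·P over the event = 0·(5/28) + 2·(2/28) + 3·(5/28) + 4·(1/28) = 23/28.
E[M | N ≤ 0] = (23/28) / (13/28) = 23/13.

23/13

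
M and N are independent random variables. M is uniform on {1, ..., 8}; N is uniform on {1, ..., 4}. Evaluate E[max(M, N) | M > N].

62/11

P(M > N) = 11/16.
Summing max(M,N)·P(x,y) over outcomes with M > N gives 31/8.
E[max(M, N) | M > N] = (31/8) / (11/16) = 62/11.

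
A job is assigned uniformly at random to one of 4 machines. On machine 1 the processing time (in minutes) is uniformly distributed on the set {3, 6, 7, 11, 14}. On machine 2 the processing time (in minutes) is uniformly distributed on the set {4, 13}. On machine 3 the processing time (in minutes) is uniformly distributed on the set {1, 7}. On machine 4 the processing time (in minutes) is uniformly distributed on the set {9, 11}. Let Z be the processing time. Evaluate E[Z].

E[Z | machine 1] = (3+6+7+11+14)/5 = 41/5.
E[Z | machine 2] = (4+13)/2 = 17/2.
E[Z | machine 3] = (1+7)/2 = 4.
E[Z | machine 4] = (9+11)/2 = 10.
E[Z] = (1/4)·(41/5) + (1/4)·(17/2) + (1/4)·(4) + (1/4)·(10) = 307/40.

307/40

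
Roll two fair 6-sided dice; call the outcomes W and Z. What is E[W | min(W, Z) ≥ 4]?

P(min(W, Z) ≥ 4) = 1/4.
Summing W·P(x,y) over outcomes with min(W, Z) ≥ 4 gives 5/4.
E[W | min(W, Z) ≥ 4] = (5/4) / (1/4) = 5.

5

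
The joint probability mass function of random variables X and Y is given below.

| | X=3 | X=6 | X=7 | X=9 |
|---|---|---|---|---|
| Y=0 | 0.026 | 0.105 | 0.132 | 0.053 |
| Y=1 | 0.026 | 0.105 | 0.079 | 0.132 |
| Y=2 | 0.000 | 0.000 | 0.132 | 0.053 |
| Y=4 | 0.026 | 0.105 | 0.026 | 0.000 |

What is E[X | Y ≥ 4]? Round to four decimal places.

P(Y ≥ 4) = 0.157.
Summing X·P(X=x,Y=y) over the conditioning event gives 0.890.
E[X | Y ≥ 4] = (0.890) / (0.157) = 5.6688.

5.6688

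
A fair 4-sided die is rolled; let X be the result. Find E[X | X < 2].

1

Given X < 2, X is equally likely to be any of {1}.
E[X | X < 2] = (1) / 1 = 1.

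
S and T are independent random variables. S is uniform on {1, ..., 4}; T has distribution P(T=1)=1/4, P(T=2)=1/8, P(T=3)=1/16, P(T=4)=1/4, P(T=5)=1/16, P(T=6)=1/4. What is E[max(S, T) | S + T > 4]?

220/47

P(S + T > 4) = 47/64.
Summing max(S,T)·P(x,y) over outcomes with S + T > 4 gives 55/16.
E[max(S, T) | S + T > 4] = (55/16) / (47/64) = 220/47.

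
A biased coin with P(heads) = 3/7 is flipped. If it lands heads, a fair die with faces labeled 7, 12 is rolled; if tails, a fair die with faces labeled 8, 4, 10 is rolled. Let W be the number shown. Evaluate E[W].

E[W | heads] = (7+12)/2 = 19/2.
E[W | tails] = (8+4+10)/3 = 22/3.
E[W] = (3/7)·(19/2) + (4/7)·(22/3) = 347/42.

347/42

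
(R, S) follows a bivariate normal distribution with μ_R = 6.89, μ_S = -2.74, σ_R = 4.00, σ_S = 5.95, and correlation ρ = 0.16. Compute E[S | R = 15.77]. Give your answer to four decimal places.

The regression of S on R has slope ρ·σ_S/σ_R and passes through (μ_R, μ_S).
E[S | R=15.77] = -2.74 + (0.16)·(5.95/4.00)·(15.77 − (6.89)) = -2.74 + (0.238)·(8.88) = -0.6266.

-0.6266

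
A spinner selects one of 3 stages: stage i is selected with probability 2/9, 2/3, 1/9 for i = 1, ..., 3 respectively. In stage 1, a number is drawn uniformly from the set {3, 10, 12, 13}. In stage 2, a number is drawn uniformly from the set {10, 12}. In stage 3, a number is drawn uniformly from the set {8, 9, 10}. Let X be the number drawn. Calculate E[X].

94/9

E[X | stage 1] = (3+10+12+13)/4 = 19/2.
E[X | stage 2] = (10+12)/2 = 11.
E[X | stage 3] = (8+9+10)/3 = 9.
E[X] = (2/9)·(19/2) + (2/3)·(11) + (1/9)·(9) = 94/9.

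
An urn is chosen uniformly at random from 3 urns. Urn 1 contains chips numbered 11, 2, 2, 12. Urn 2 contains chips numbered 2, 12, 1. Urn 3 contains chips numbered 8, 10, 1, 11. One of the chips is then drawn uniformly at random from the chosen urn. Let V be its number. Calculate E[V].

77/12

E[V | urn 1] = (11+2+2+12)/4 = 27/4.
E[V | urn 2] = (2+12+1)/3 = 5.
E[V | urn 3] = (8+10+1+11)/4 = 15/2.
By the law of total expectation,
E[V] = (1/3)·(27/4) + (1/3)·(5) + (1/3)·(15/2) = 77/12.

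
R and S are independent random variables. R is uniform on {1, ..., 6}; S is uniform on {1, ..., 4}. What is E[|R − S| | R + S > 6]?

Outcomes with R + S > 6: (3,4), (4,3), (4,4), (5,2), (5,3), (5,4), (6,1), (6,2), (6,3), (6,4), each with probability 1/24.
E[|R − S| | R + S > 6] = (1 + 1 + 0 + 3 + 2 + 1 + 5 + 4 + 3 + 2) / 10 = 11/5.

11/5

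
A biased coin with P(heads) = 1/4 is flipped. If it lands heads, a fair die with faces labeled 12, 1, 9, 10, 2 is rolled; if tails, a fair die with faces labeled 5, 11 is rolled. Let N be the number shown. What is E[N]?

77/10

E[N | heads] = (12+1+9+10+2)/5 = 34/5.
E[N | tails] = (5+11)/2 = 8.
By the law of total expectation,
E[N] = (1/4)·(34/5) + (3/4)·(8) = 77/10.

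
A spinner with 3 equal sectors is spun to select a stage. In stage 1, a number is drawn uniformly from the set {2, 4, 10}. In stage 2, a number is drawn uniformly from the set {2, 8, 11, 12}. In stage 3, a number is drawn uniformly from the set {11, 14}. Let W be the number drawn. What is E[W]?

E[W | stage 1] = (2+4+10)/3 = 16/3.
E[W | stage 2] = (2+8+11+12)/4 = 33/4.
E[W | stage 3] = (11+14)/2 = 25/2.
By the law of total expectation,
E[W] = (1/3)·(16/3) + (1/3)·(33/4) + (1/3)·(25/2) = 313/36.

313/36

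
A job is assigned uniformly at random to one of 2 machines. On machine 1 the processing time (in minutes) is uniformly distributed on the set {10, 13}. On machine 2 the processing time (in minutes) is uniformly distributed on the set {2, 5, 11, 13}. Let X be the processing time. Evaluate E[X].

77/8

E[X | machine 1] = (10+13)/2 = 23/2.
E[X | machine 2] = (2+5+11+13)/4 = 31/4.
E[X] = (1/2)·(23/2) + (1/2)·(31/4) = 77/8.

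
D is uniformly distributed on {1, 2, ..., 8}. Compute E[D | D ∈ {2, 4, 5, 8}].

19/4

P(D ∈ {2, 4, 5, 8}) = 1/2.
Σ over the event: 2·1/8 + 4·1/8 + 5·1/8 + 8·1/8 = 19/8.
E[D | D ∈ {2, 4, 5, 8}] = (19/8) / (1/2) = 19/4.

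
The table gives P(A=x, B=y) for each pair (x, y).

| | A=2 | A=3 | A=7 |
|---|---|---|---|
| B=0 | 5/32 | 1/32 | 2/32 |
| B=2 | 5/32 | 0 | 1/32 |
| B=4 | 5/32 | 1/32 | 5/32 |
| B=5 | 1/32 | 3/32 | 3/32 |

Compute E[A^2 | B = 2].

P(B = 2) = 3/16.
Σ A^2·P over the event = 4·(5/32) + 49·(1/32) = 69/32.
E[A^2 | B = 2] = (69/32) / (3/16) = 23/2.

23/2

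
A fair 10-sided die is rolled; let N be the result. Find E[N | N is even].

6

Given N is even, N is equally likely to be any of {2, 4, 6, 8, 10}.
E[N | N is even] = (2 + 4 + 6 + 8 + 10) / 5 = 6.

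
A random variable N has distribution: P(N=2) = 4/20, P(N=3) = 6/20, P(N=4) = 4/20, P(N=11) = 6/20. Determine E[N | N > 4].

P(N > 4) = 3/10.
Σ over the event: 11·3/10 = 33/10.
E[N | N > 4] = (33/10) / (3/10) = 11.

11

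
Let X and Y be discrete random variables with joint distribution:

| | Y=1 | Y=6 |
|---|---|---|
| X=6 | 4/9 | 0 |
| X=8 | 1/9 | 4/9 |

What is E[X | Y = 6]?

8

P(Y = 6) = 4/9.
Σ X·P over the event = 8·(4/9) = 32/9.
E[X | Y = 6] = (32/9) / (4/9) = 8.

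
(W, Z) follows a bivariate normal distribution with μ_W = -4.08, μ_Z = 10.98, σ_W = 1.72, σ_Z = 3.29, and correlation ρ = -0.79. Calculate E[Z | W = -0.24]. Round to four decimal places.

The regression of Z on W has slope ρ·σ_Z/σ_W and passes through (μ_W, μ_Z).
E[Z | W=-0.24] = 10.98 + (-0.79)·(3.29/1.72)·(-0.24 − (-4.08)) = 10.98 + (-1.5111)·(3.84) = 5.1774.

5.1774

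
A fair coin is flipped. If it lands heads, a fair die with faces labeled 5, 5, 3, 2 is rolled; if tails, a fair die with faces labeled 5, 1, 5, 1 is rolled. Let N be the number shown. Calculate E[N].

27/8

E[N | heads] = (5+5+3+2)/4 = 15/4.
E[N | tails] = (5+1+5+1)/4 = 3.
By the law of total expectation,
E[N] = (1/2)·(15/4) + (1/2)·(3) = 27/8.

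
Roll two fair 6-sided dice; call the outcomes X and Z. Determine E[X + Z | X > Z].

7

P(X > Z) = 5/12.
Summing (X+Z)·P(x,y) over outcomes with X > Z gives 35/12.
E[X + Z | X > Z] = (35/12) / (5/12) = 7.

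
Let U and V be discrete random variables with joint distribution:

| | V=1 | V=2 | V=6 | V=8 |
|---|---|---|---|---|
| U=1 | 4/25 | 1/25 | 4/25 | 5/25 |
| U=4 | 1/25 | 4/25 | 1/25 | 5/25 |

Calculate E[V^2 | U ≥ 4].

P(U ≥ 4) = 11/25.
Summing V^2·P(U=x,V=y) over the conditioning event gives 373/25.
E[V^2 | U ≥ 4] = (373/25) / (11/25) = 373/11.

373/11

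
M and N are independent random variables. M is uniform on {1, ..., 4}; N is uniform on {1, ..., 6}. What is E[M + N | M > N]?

5

P(M > N) = 1/4.
Summing (M+N)·P(x,y) over outcomes with M > N gives 5/4.
E[M + N | M > N] = (5/4) / (1/4) = 5.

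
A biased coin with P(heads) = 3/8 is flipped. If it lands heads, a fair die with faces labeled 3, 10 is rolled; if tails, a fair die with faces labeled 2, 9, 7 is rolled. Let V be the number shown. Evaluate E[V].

99/16

E[V | heads] = (3+10)/2 = 13/2.
E[V | tails] = (2+9+7)/3 = 6.
By the law of total expectation,
E[V] = (3/8)·(13/2) + (5/8)·(6) = 99/16.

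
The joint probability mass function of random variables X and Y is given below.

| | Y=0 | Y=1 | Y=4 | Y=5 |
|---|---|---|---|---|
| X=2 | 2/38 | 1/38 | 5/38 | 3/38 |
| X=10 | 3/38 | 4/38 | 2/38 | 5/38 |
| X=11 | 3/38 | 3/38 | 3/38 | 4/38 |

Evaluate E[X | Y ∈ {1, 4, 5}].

P(Y ∈ {1, 4, 5}) = 15/19.
Summing X·P(X=x,Y=y) over the conditioning event gives 119/19.
E[X | Y ∈ {1, 4, 5}] = (119/19) / (15/19) = 119/15.

119/15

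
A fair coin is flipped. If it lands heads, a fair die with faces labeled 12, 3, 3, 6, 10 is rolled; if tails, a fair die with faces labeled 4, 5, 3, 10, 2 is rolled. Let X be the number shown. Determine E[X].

29/5

E[X | heads] = (12+3+3+6+10)/5 = 34/5.
E[X | tails] = (4+5+3+10+2)/5 = 24/5.
E[X] = (1/2)·(34/5) + (1/2)·(24/5) = 29/5.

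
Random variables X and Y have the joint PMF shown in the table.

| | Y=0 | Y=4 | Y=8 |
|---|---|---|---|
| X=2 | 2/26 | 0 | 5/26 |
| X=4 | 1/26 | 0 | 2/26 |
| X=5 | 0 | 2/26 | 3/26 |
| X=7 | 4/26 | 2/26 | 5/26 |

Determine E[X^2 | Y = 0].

P(Y = 0) = 7/26.
Summing X^2·P(X=x,Y=y) over the conditioning event gives 110/13.
E[X^2 | Y = 0] = (110/13) / (7/26) = 220/7.

220/7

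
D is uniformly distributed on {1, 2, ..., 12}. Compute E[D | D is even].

7

Given D is even, D is equally likely to be any of {2, 4, 6, 8, 10, 12}.
E[D | D is even] = (2 + 4 + 6 + 8 + 10 + 12) / 6 = 7.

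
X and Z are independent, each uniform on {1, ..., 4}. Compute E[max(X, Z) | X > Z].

10/3

P(X > Z) = 3/8.
Summing max(X,Z)·P(x,y) over outcomes with X > Z gives 5/4.
E[max(X, Z) | X > Z] = (5/4) / (3/8) = 10/3.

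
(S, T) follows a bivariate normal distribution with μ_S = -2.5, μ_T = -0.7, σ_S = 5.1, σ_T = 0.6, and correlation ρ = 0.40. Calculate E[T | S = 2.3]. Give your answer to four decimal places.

The regression of T on S has slope ρ·σ_T/σ_S and passes through (μ_S, μ_T).
E[T | S=2.3] = -0.7 + (0.40)·(0.6/5.1)·(2.3 − (-2.5)) = -0.7 + (0.047059)·(4.8) = -0.4741.

-0.4741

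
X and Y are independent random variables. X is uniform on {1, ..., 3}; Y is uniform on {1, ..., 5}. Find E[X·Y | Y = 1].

Outcomes with Y = 1: (1,1), (2,1), (3,1), each with probability 1/15.
E[X·Y | Y = 1] = (1 + 2 + 3) / 3 = 2.

2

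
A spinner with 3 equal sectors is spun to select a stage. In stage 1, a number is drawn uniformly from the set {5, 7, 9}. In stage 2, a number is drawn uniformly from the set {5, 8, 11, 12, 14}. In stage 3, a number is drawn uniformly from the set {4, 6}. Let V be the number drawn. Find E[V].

E[V | stage 1] = (5+7+9)/3 = 7.
E[V | stage 2] = (5+8+11+12+14)/5 = 10.
E[V | stage 3] = (4+6)/2 = 5.
By the law of total expectation,
E[V] = (1/3)·(7) + (1/3)·(10) + (1/3)·(5) = 22/3.

22/3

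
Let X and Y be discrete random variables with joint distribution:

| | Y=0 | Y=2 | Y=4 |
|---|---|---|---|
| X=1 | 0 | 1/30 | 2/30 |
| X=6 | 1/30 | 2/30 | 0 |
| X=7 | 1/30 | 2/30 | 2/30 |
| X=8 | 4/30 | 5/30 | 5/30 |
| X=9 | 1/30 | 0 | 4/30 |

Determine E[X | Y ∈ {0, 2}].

121/17

P(Y ∈ {0, 2}) = 17/30.
Summing X·P(X=x,Y=y) over the conditioning event gives 121/30.
E[X | Y ∈ {0, 2}] = (121/30) / (17/30) = 121/17.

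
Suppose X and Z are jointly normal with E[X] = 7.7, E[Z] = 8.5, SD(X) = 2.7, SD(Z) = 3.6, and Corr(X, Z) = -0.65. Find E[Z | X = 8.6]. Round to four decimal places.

For a bivariate normal, E[Z | X=x] = μ_Z + ρ·(σ_Z/σ_X)·(x − μ_X).
E[Z | X=8.6] = 8.5 + (-0.65)·(3.6/2.7)·(8.6 − (7.7)) = 8.5 + (-0.86667)·(0.9) = 7.7200.

7.7200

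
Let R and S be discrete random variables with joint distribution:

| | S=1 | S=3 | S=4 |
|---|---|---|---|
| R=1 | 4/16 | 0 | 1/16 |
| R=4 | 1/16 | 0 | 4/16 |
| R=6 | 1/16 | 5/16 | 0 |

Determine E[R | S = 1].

P(S = 1) = 3/8.
Σ R·P over the event = 1·(4/16) + 4·(1/16) + 6·(1/16) = 7/8.
E[R | S = 1] = (7/8) / (3/8) = 7/3.

7/3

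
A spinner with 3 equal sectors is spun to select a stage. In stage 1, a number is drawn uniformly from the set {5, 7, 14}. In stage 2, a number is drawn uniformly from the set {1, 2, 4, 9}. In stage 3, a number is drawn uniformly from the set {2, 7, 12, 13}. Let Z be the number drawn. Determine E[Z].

127/18

E[Z | stage 1] = (5+7+14)/3 = 26/3.
E[Z | stage 2] = (1+2+4+9)/4 = 4.
E[Z | stage 3] = (2+7+12+13)/4 = 17/2.
By the law of total expectation,
E[Z] = (1/3)·(26/3) + (1/3)·(4) + (1/3)·(17/2) = 127/18.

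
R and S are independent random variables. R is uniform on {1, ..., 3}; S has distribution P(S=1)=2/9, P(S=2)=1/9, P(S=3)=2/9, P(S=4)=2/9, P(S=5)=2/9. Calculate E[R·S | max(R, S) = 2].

P(max(R, S) = 2) = 4/27.
Summing RS·P(x,y) over outcomes with max(R, S) = 2 gives 10/27.
E[R·S | max(R, S) = 2] = (10/27) / (4/27) = 5/2.

5/2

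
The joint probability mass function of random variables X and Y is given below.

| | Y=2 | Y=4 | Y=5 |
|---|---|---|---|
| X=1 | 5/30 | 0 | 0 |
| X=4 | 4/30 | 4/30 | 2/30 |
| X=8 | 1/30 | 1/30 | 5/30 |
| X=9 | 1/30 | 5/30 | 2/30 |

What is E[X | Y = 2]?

38/11

P(Y = 2) = 11/30.
Summing X·P(X=x,Y=y) over the conditioning event gives 19/15.
E[X | Y = 2] = (19/15) / (11/30) = 38/11.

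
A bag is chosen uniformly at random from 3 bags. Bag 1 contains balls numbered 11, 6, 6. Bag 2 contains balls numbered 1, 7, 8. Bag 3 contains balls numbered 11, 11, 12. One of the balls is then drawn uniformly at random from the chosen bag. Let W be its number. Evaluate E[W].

E[W | bag 1] = (11+6+6)/3 = 23/3.
E[W | bag 2] = (1+7+8)/3 = 16/3.
E[W | bag 3] = (11+11+12)/3 = 34/3.
By the law of total expectation,
E[W] = (1/3)·(23/3) + (1/3)·(16/3) + (1/3)·(34/3) = 73/9.

73/9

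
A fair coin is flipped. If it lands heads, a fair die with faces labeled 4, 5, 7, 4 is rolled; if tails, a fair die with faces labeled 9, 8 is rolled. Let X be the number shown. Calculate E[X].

E[X | heads] = (4+5+7+4)/4 = 5.
E[X | tails] = (9+8)/2 = 17/2.
By the law of total expectation,
E[X] = (1/2)·(5) + (1/2)·(17/2) = 27/4.

27/4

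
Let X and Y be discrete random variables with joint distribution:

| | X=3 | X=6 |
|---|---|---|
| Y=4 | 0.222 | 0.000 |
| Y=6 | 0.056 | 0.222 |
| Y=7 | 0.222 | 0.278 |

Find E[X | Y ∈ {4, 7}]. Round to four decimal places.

4.1551

P(Y ∈ {4, 7}) = 0.722.
Σ X·P over the event = 3·(0.222) + 3·(0.222) + 6·(0.278) = 3.000.
E[X | Y ∈ {4, 7}] = (3.000) / (0.722) = 4.1551.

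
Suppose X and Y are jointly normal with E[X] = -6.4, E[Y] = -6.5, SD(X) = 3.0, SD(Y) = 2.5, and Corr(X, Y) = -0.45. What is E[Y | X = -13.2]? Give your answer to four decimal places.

-3.9500

The regression of Y on X has slope ρ·σ_Y/σ_X and passes through (μ_X, μ_Y).
E[Y | X=-13.2] = -6.5 + (-0.45)·(2.5/3.0)·(-13.2 − (-6.4)) = -6.5 + (-0.375)·(-6.8) = -3.9500.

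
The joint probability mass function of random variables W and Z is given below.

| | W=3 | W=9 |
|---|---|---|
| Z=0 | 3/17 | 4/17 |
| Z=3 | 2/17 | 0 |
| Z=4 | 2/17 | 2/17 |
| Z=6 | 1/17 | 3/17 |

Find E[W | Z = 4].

6

P(Z = 4) = 4/17.
Σ W·P over the event = 3·(2/17) + 9·(2/17) = 24/17.
E[W | Z = 4] = (24/17) / (4/17) = 6.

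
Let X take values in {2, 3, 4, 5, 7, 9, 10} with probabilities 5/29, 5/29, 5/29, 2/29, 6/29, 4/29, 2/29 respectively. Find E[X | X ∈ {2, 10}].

P(X ∈ {2, 10}) = 7/29.
Σ over the event: 2·5/29 + 10·2/29 = 30/29.
E[X | X ∈ {2, 10}] = (30/29) / (7/29) = 30/7.

30/7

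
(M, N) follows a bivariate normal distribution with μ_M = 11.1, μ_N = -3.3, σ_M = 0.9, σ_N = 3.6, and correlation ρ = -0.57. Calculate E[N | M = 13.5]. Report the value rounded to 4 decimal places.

-8.7720

The regression of N on M has slope ρ·σ_N/σ_M and passes through (μ_M, μ_N).
E[N | M=13.5] = -3.3 + (-0.57)·(3.6/0.9)·(13.5 − (11.1)) = -3.3 + (-2.28)·(2.4) = -8.7720.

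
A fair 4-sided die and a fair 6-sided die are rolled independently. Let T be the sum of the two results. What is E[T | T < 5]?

P(T < 5) = 1/4.
Σ over the event: 2·1/24 + 3·1/12 + 4·1/8 = 5/6.
E[T | T < 5] = (5/6) / (1/4) = 10/3.

10/3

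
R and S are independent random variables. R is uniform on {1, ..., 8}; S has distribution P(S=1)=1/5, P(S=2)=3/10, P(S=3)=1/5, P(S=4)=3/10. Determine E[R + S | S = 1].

11/2

P(S = 1) = 1/5.
Summing (R+S)·P(x,y) over outcomes with S = 1 gives 11/10.
E[R + S | S = 1] = (11/10) / (1/5) = 11/2.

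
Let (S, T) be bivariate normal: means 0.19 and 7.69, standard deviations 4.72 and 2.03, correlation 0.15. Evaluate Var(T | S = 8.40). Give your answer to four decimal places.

4.0282

For a bivariate normal, Var(T | S=x) = σ_T²(1 − ρ²).
Var(T | S=8.40) = (2.03)²·(1 − (0.15)²) = 4.1209·0.9775 = 4.0282.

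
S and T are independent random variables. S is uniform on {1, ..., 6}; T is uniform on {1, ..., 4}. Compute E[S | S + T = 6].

P(S + T = 6) = 1/6.
Summing S·P(x,y) over outcomes with S + T = 6 gives 7/12.
E[S | S + T = 6] = (7/12) / (1/6) = 7/2.

7/2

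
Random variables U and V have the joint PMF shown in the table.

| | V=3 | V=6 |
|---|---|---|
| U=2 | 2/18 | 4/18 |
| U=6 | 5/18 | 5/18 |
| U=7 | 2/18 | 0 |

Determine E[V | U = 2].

5

P(U = 2) = 1/3.
Σ V·P over the event = 3·(2/18) + 6·(4/18) = 5/3.
E[V | U = 2] = (5/3) / (1/3) = 5.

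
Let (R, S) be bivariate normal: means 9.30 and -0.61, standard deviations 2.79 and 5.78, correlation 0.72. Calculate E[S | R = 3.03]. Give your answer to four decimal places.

The regression of S on R has slope ρ·σ_S/σ_R and passes through (μ_R, μ_S).
E[S | R=3.03] = -0.61 + (0.72)·(5.78/2.79)·(3.03 − (9.30)) = -0.61 + (1.49161)·(-6.27) = -9.9624.

-9.9624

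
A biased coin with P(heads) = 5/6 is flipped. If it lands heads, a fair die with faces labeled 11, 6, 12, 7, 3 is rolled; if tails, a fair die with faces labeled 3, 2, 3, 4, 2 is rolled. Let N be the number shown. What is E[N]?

209/30

E[N | heads] = (11+6+12+7+3)/5 = 39/5.
E[N | tails] = (3+2+3+4+2)/5 = 14/5.
By the law of total expectation,
E[N] = (5/6)·(39/5) + (1/6)·(14/5) = 209/30.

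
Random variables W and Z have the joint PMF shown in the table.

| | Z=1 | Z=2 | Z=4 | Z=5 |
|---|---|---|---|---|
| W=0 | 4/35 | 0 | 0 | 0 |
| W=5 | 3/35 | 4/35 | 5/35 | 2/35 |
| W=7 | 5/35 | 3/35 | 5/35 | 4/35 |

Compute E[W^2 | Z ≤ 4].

937/29

P(Z ≤ 4) = 29/35.
Summing W^2·P(W=x,Z=y) over the conditioning event gives 937/35.
E[W^2 | Z ≤ 4] = (937/35) / (29/35) = 937/29.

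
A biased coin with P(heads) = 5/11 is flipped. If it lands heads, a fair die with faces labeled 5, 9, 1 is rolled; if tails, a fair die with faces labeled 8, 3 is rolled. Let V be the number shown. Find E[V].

E[V | heads] = (5+9+1)/3 = 5.
E[V | tails] = (8+3)/2 = 11/2.
By the law of total expectation,
E[V] = (5/11)·(5) + (6/11)·(11/2) = 58/11.

58/11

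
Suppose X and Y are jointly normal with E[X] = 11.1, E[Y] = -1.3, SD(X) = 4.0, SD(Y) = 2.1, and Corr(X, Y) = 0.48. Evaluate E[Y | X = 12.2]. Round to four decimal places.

E[Y | X=x] = μ_Y + ρ(σ_Y/σ_X)(x − μ_X) for jointly normal variables.
E[Y | X=12.2] = -1.3 + (0.48)·(2.1/4.0)·(12.2 − (11.1)) = -1.3 + (0.252)·(1.1) = -1.0228.

-1.0228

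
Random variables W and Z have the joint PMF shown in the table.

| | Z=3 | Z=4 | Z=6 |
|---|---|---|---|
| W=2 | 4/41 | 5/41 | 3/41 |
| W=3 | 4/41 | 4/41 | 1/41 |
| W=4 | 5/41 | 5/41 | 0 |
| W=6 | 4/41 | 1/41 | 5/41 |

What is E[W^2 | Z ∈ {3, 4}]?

P(Z ∈ {3, 4}) = 32/41.
Σ W^2·P over the event = 4·(4/41) + 4·(5/41) + 9·(4/41) + 9·(4/41) + 16·(5/41) + 16·(5/41) + 36·(4/41) + 36·(1/41) = 448/41.
E[W^2 | Z ∈ {3, 4}] = (448/41) / (32/41) = 14.

14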